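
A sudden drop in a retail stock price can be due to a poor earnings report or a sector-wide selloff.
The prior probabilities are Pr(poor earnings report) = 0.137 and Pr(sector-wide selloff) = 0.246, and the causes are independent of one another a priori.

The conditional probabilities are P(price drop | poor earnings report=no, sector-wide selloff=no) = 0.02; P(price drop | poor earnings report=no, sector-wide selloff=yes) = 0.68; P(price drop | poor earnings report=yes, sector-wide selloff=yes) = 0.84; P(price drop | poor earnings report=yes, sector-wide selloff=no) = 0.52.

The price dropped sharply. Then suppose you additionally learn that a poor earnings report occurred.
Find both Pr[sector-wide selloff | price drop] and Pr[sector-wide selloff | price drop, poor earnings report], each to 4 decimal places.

Pr[sector-wide selloff | price drop] ≈ 0.7213; Pr[sector-wide selloff | price drop, poor earnings report] ≈ 0.3451

Sum P(price drop|·) weighted by the priors over the 4 (poor earnings report, sector-wide selloff) configurations:
  P(price drop) = 0.02×0.863×0.754 + 0.68×0.863×0.246 + 0.52×0.137×0.754 + 0.84×0.137×0.246
        = 0.013014 + 0.144363 + 0.053715 + 0.028310 = 0.239402
Keeping only the sector-wide selloff-present terms gives 0.172673, so
  P(sector-wide selloff | price drop) = 0.172673 / 0.239402 ≈ 0.7213

With the extra evidence:
P(price drop | poor earnings report) = 0.52×0.754 + 0.84×0.246 = 0.392080 + 0.206640 = 0.598720
The sector-wide selloff-present share is 0.84×0.246 = 0.206640.
Hence the posterior is 0.206640/0.598720 ≈ 0.3451.
This is intercausal reasoning (explaining away): once poor earnings report accounts for the price drop, sector-wide selloff becomes less likely.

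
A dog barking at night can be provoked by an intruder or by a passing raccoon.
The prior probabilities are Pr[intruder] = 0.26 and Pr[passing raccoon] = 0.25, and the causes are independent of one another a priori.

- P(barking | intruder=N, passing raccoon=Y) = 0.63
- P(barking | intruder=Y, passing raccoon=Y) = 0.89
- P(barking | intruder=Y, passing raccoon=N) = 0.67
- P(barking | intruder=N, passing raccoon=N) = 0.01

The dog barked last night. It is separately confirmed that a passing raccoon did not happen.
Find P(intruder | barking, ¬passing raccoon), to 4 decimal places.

P(barking | ¬passing raccoon) = 0.01·0.74 + 0.67·0.26 = 0.007400 + 0.174200 = 0.181600
Of this, 0.174200 comes from 0.67·0.26 (the intruder=true cases).
So P(intruder | barking, ¬passing raccoon) = 0.174200/0.181600 ≈ 0.9593.

P(intruder | barking, ¬passing raccoon) ≈ 0.9593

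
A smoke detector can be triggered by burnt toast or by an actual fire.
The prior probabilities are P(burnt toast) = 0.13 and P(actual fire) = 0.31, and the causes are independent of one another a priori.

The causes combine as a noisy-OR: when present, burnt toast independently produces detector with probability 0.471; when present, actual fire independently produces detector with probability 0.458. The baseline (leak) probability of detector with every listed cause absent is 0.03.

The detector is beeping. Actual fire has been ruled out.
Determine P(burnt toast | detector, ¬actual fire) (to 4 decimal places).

Under noisy-OR, P(detector | causes) = 1 − (1−0.03)·∏(1−qᵢ) over the active causes.
Enumerate both values of burnt toast and weight by the priors:
  P(detector | ¬actual fire) = 0.03*0.87 + 0.48687*0.13
        = 0.026100 + 0.063293 = 0.089393
Keeping only the burnt toast-present terms gives 0.063293, so
  P(burnt toast | detector, ¬actual fire) = 0.063293 / 0.089393 ≈ 0.7080

P(burnt toast | detector, ¬actual fire) ≈ 0.7080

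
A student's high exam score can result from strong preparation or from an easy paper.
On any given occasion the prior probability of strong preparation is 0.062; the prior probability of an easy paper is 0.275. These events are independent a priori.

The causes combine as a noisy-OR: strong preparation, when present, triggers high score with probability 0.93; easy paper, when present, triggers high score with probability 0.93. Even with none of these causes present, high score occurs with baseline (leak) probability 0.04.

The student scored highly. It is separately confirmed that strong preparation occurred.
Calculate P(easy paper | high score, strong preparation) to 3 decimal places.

P(easy paper | high score, strong preparation) ≈ 0.288

Under noisy-OR, P(high score | causes) = 1 − (1−0.04)·∏(1−qᵢ) over the active causes.
Sum P(high score|·) weighted by the priors over both values of easy paper:
  P(high score | strong preparation) = 0.9328*0.725 + 0.995296*0.275
        = 0.676280 + 0.273706 = 0.949986
The terms with easy paper present sum to 0.273706, so
  P(easy paper | high score, strong preparation) = 0.273706 / 0.949986 ≈ 0.288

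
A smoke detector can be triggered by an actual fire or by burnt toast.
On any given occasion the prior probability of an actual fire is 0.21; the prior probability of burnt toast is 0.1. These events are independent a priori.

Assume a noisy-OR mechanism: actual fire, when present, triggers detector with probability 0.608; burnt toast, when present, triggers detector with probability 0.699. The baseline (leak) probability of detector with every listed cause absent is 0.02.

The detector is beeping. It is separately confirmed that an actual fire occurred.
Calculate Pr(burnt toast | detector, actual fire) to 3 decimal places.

Under noisy-OR, P(detector | causes) = 1 − (1−0.02)·∏(1−qᵢ) over the active causes.
Enumerate both values of burnt toast and weight by the priors:
  P(detector | actual fire) = 0.61584×0.9 + 0.884368×0.1
        = 0.554256 + 0.088437 = 0.642693
Configurations with burnt toast contribute 0.088437, so
  P(burnt toast | detector, actual fire) = 0.088437 / 0.642693 ≈ 0.138

Pr(burnt toast | detector, actual fire) ≈ 0.138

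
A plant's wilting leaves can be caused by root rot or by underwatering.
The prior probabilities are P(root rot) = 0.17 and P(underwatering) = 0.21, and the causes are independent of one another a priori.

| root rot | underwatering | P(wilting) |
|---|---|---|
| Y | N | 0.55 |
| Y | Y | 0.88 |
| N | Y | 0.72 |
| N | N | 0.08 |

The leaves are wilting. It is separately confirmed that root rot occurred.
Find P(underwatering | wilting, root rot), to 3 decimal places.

Weight on underwatering=true, given the evidence: 0.88·0.21 = 0.184800
The normalizing constant is 0.55·0.79 + 0.88·0.21 = 0.619300
P(underwatering | wilting, root rot) = 0.184800/0.619300 ≈ 0.298

P(underwatering | wilting, root rot) ≈ 0.298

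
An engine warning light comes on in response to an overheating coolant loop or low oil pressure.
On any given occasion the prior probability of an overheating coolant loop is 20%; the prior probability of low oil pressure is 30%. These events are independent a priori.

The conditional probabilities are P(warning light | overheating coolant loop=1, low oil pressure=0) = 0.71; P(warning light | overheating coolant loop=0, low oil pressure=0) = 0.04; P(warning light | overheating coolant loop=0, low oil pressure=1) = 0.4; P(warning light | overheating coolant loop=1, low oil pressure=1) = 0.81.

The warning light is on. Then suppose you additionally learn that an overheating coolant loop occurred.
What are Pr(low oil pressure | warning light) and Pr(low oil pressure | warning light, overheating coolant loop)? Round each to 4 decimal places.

Pr(low oil pressure | warning light) ≈ 0.5428; Pr(low oil pressure | warning light, overheating coolant loop) ≈ 0.3284

By total probability over the 4 (overheating coolant loop, low oil pressure) configurations:
  P(warning light) = 0.04·0.8·0.7 + 0.4·0.8·0.3 + 0.71·0.2·0.7 + 0.81·0.2·0.3
        = 0.022400 + 0.096000 + 0.099400 + 0.048600 = 0.266400
Keeping only the low oil pressure-present terms gives 0.144600, so
  P(low oil pressure | warning light) = 0.144600 / 0.266400 ≈ 0.5428

Now also conditioning on overheating coolant loop=true:
P(warning light | overheating coolant loop) = 0.71×0.7 + 0.81×0.3 = 0.497000 + 0.243000 = 0.740000
Of this, 0.243000 comes from 0.81×0.3 (the low oil pressure=true cases).
P(low oil pressure | warning light, overheating coolant loop) = 0.243000 / 0.740000 ≈ 0.3284
— overheating coolant loop explains away the evidence for low oil pressure.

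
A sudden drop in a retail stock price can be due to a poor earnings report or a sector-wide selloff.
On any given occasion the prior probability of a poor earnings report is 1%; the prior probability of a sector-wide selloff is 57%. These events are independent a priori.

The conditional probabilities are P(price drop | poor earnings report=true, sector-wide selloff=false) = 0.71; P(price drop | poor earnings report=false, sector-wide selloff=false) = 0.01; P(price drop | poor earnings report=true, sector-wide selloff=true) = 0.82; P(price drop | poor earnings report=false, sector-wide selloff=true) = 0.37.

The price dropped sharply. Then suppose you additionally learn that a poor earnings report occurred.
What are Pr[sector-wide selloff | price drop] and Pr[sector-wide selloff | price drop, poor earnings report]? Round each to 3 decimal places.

For the numerator, keep only sector-wide selloff=true terms: 0.208791 + 0.004674 = 0.213465
Denominator P(price drop): 0.01*0.99*0.43 + 0.37*0.99*0.57 + 0.71*0.01*0.43 + 0.82*0.01*0.57 = 0.220775
Posterior = 0.213465 / 0.220775 ≈ 0.967

With the extra evidence:
P(price drop | poor earnings report) = 0.71·0.43 + 0.82·0.57 = 0.305300 + 0.467400 = 0.772700
Restricting to configurations with sector-wide selloff present: 0.82·0.57 = 0.467400.
So P(sector-wide selloff | price drop, poor earnings report) = 0.467400/0.772700 ≈ 0.605.
— poor earnings report explains away the evidence for sector-wide selloff.

Pr[sector-wide selloff | price drop] ≈ 0.967; Pr[sector-wide selloff | price drop, poor earnings report] ≈ 0.605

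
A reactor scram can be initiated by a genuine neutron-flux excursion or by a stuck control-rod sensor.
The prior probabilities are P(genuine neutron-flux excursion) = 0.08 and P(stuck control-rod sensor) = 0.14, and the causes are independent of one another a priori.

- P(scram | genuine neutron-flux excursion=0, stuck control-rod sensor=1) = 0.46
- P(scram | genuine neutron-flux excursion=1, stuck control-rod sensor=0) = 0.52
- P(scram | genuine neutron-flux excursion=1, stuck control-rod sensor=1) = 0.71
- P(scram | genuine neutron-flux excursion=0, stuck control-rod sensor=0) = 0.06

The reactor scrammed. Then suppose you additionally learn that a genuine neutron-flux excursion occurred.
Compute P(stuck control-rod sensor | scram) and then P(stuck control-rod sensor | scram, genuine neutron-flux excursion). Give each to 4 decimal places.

By total probability over the 4 (genuine neutron-flux excursion, stuck control-rod sensor) configurations:
  P(scram) = 0.06·0.92·0.86 + 0.46·0.92·0.14 + 0.52·0.08·0.86 + 0.71·0.08·0.14
        = 0.047472 + 0.059248 + 0.035776 + 0.007952 = 0.150448
Keeping only the stuck control-rod sensor-present terms gives 0.067200, so
  P(stuck control-rod sensor | scram) = 0.067200 / 0.150448 ≈ 0.4467

Now condition on the additional information:
P(scram | genuine neutron-flux excursion) = 0.52*0.86 + 0.71*0.14 = 0.447200 + 0.099400 = 0.546600
Of this, 0.099400 comes from 0.71*0.14 (the stuck control-rod sensor=true cases).
P(stuck control-rod sensor | scram, genuine neutron-flux excursion) = 0.099400 / 0.546600 ≈ 0.1819
The drop from 0.4467 to 0.1819 is the explaining-away (discounting) effect.

P(stuck control-rod sensor | scram) ≈ 0.4467; P(stuck control-rod sensor | scram, genuine neutron-flux excursion) ≈ 0.1819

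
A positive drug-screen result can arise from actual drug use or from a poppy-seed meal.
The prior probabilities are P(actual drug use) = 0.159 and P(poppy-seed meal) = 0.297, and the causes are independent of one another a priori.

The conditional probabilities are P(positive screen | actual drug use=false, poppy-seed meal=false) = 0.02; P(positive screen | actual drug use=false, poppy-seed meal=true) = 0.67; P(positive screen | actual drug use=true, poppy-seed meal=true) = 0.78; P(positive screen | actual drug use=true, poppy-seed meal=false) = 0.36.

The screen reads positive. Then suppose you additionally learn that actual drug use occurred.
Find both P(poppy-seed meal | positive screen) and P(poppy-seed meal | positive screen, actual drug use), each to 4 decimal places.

P(poppy-seed meal | positive screen) ≈ 0.7968; P(poppy-seed meal | positive screen, actual drug use) ≈ 0.4779

P(positive screen) = 0.02*0.841*0.703 + 0.67*0.841*0.297 + 0.36*0.159*0.703 + 0.78*0.159*0.297 = 0.011824 + 0.167351 + 0.040240 + 0.036834 = 0.256249
Restricting to configurations with poppy-seed meal present: 0.167351 + 0.036834 = 0.204185.
P(poppy-seed meal | positive screen) = 0.204185 / 0.256249 ≈ 0.7968

Now also conditioning on actual drug use=true:
Sum P(positive screen|·) weighted by the priors over both values of poppy-seed meal:
  P(positive screen | actual drug use) = 0.36·0.703 + 0.78·0.297
        = 0.253080 + 0.231660 = 0.484740
Configurations with poppy-seed meal contribute 0.231660, so
  P(poppy-seed meal | positive screen, actual drug use) = 0.231660 / 0.484740 ≈ 0.4779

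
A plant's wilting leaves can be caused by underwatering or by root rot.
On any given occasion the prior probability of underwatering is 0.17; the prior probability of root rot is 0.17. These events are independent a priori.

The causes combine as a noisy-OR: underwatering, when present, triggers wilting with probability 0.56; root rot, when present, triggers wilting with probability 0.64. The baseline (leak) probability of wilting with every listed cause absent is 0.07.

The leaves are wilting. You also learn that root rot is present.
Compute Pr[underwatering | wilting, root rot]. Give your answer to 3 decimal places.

Pr[underwatering | wilting, root rot] ≈ 0.208

Under noisy-OR, P(wilting | causes) = 1 − (1−0.07)·∏(1−qᵢ) over the active causes.
Weight on underwatering=true, given the evidence: 0.852688*0.17 = 0.144957
Normalizer over all consistent configurations: 0.6652*0.83 + 0.852688*0.17 = 0.697073
P(underwatering | wilting, root rot) = 0.144957/0.697073 ≈ 0.208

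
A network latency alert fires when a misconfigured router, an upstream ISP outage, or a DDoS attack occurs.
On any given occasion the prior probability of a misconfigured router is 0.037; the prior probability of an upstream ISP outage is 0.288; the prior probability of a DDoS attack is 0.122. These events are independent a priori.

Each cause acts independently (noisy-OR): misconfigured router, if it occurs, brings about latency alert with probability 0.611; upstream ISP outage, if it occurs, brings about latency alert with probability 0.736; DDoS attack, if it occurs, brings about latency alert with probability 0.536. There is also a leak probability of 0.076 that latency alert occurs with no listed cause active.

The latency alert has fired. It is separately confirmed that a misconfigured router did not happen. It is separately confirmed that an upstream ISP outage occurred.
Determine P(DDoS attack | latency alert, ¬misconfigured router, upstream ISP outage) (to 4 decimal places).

Under noisy-OR, P(latency alert | causes) = 1 − (1−0.076)·∏(1−qᵢ) over the active causes.
Weight on DDoS attack=true, given the evidence: 0.886814×0.122 = 0.108191
Normalizer over all consistent configurations: 0.756064×0.878 + 0.886814×0.122 = 0.772015
P(DDoS attack | latency alert, ¬misconfigured router, upstream ISP outage) = 0.108191/0.772015 ≈ 0.1401

P(DDoS attack | latency alert, ¬misconfigured router, upstream ISP outage) ≈ 0.1401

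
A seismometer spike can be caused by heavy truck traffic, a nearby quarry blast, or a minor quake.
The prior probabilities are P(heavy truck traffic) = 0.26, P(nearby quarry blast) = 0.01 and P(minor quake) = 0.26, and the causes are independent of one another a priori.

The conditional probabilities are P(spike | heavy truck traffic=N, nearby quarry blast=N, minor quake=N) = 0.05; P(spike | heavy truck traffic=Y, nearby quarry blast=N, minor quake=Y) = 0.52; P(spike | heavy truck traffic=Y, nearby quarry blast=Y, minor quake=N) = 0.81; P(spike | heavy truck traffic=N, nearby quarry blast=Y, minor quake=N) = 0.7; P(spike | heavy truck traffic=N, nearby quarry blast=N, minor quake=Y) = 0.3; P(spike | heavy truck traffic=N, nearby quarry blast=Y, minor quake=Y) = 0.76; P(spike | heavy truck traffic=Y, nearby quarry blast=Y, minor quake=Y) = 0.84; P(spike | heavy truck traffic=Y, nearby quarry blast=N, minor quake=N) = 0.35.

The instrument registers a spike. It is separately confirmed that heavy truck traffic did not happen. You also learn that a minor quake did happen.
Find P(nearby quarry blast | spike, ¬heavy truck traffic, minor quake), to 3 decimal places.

P(nearby quarry blast | spike, ¬heavy truck traffic, minor quake) ≈ 0.025

Sum P(spike|·) weighted by the priors over both values of nearby quarry blast:
  P(spike | ¬heavy truck traffic, minor quake) = 0.3×0.99 + 0.76×0.01
        = 0.297000 + 0.007600 = 0.304600
Keeping only the nearby quarry blast-present terms gives 0.007600, so
  P(nearby quarry blast | spike, ¬heavy truck traffic, minor quake) = 0.007600 / 0.304600 ≈ 0.025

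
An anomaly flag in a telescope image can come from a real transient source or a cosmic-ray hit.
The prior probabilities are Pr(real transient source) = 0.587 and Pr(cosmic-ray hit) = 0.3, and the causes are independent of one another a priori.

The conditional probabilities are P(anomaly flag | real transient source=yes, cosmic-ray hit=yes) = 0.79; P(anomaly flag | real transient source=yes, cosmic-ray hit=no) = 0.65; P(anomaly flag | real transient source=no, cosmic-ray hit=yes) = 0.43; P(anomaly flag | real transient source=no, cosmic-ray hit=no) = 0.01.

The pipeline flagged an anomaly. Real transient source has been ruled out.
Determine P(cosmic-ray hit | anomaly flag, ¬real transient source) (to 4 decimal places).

P(cosmic-ray hit | anomaly flag, ¬real transient source) ≈ 0.9485

Enumerate both values of cosmic-ray hit and weight by the priors:
  P(anomaly flag | ¬real transient source) = 0.01·0.7 + 0.43·0.3
        = 0.007000 + 0.129000 = 0.136000
The terms with cosmic-ray hit present sum to 0.129000, so
  P(cosmic-ray hit | anomaly flag, ¬real transient source) = 0.129000 / 0.136000 ≈ 0.9485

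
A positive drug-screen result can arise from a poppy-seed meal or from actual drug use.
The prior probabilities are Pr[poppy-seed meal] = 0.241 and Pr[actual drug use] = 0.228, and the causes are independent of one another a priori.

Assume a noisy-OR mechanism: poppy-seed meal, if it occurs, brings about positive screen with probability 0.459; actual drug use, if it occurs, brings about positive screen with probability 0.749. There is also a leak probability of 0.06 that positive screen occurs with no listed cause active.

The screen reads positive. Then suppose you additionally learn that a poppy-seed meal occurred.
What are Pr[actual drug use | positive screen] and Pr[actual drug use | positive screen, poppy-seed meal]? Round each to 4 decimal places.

Under noisy-OR, P(positive screen | causes) = 1 − (1−0.06)·∏(1−qᵢ) over the active causes.
By total probability over the 4 (poppy-seed meal, actual drug use) configurations:
  P(positive screen) = 0.06*0.759*0.772 + 0.76406*0.759*0.228 + 0.49146*0.241*0.772 + 0.872356*0.241*0.228
        = 0.035157 + 0.132222 + 0.091437 + 0.047934 = 0.306750
The terms with actual drug use present sum to 0.180156, so
  P(actual drug use | positive screen) = 0.180156 / 0.306750 ≈ 0.5873

Now also conditioning on poppy-seed meal=true:
P(positive screen | poppy-seed meal) = 0.49146×0.772 + 0.872356×0.228 = 0.379407 + 0.198897 = 0.578304
Restricting to configurations with actual drug use present: 0.872356×0.228 = 0.198897.
P(actual drug use | positive screen, poppy-seed meal) = 0.198897 / 0.578304 ≈ 0.3439
The drop from 0.5873 to 0.3439 is the explaining-away (discounting) effect.

Pr[actual drug use | positive screen] ≈ 0.5873; Pr[actual drug use | positive screen, poppy-seed meal] ≈ 0.3439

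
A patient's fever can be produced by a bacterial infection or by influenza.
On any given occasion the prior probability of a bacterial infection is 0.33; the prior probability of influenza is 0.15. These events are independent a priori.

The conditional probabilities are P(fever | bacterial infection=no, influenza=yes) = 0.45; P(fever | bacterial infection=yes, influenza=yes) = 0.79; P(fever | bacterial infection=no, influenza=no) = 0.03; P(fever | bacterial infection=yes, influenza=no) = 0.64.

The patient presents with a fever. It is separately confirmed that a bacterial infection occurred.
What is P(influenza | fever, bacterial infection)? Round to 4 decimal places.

Enumerate both values of influenza and weight by the priors:
  P(fever | bacterial infection) = 0.64×0.85 + 0.79×0.15
        = 0.544000 + 0.118500 = 0.662500
Keeping only the influenza-present terms gives 0.118500, so
  P(influenza | fever, bacterial infection) = 0.118500 / 0.662500 ≈ 0.1789

P(influenza | fever, bacterial infection) ≈ 0.1789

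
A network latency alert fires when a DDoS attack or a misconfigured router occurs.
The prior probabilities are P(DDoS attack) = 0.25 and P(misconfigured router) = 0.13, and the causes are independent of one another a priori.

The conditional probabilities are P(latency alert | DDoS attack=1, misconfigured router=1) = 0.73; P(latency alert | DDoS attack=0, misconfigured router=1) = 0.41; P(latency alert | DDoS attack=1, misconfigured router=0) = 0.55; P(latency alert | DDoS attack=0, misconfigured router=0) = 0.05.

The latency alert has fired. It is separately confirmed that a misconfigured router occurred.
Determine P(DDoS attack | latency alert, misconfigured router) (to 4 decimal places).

P(DDoS attack | latency alert, misconfigured router) ≈ 0.3724

By total probability over both values of DDoS attack:
  P(latency alert | misconfigured router) = 0.41*0.75 + 0.73*0.25
        = 0.307500 + 0.182500 = 0.490000
Configurations with DDoS attack contribute 0.182500, so
  P(DDoS attack | latency alert, misconfigured router) = 0.182500 / 0.490000 ≈ 0.3724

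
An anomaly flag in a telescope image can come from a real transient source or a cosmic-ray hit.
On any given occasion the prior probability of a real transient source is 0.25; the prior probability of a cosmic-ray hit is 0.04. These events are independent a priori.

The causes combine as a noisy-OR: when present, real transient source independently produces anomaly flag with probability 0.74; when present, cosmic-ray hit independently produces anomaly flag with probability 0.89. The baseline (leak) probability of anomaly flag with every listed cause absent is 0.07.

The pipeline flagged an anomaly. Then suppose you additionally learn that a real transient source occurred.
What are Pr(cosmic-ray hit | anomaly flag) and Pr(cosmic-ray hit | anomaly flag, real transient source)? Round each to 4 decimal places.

Under noisy-OR, P(anomaly flag | causes) = 1 − (1−0.07)·∏(1−qᵢ) over the active causes.
For the numerator, keep only cosmic-ray hit=true terms: 0.026931 + 0.009734 = 0.036665
Denominator P(anomaly flag): 0.07×0.75×0.96 + 0.8977×0.75×0.04 + 0.7582×0.25×0.96 + 0.973402×0.25×0.04 = 0.269033
Posterior = 0.036665 / 0.269033 ≈ 0.1363

Now condition on the additional information:
Numerator (weight on configurations with cosmic-ray hit): 0.973402*0.04 = 0.038936
The normalizing constant is 0.7582*0.96 + 0.973402*0.04 = 0.766808
P(cosmic-ray hit | anomaly flag, real transient source) = 0.038936/0.766808 ≈ 0.0508

Pr(cosmic-ray hit | anomaly flag) ≈ 0.1363; Pr(cosmic-ray hit | anomaly flag, real transient source) ≈ 0.0508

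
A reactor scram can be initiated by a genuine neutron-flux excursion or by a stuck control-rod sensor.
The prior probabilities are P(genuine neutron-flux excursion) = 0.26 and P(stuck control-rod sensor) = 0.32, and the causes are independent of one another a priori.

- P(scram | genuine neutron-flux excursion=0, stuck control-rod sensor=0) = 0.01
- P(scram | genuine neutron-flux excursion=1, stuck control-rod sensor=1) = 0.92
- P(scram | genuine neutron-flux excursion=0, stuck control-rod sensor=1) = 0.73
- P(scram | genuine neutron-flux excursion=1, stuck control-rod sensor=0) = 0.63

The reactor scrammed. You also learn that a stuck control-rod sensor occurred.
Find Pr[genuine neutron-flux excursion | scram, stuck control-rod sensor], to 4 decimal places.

By total probability over both values of genuine neutron-flux excursion:
  P(scram | stuck control-rod sensor) = 0.73×0.74 + 0.92×0.26
        = 0.540200 + 0.239200 = 0.779400
The terms with genuine neutron-flux excursion present sum to 0.239200, so
  P(genuine neutron-flux excursion | scram, stuck control-rod sensor) = 0.239200 / 0.779400 ≈ 0.3069

Pr[genuine neutron-flux excursion | scram, stuck control-rod sensor] ≈ 0.3069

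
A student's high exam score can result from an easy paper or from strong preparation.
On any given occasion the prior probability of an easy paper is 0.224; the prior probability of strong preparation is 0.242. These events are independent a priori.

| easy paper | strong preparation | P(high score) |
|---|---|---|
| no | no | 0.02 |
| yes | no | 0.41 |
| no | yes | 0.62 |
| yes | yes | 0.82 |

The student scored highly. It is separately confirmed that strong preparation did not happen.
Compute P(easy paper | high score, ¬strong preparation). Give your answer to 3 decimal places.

Enumerate both values of easy paper and weight by the priors:
  P(high score | ¬strong preparation) = 0.02*0.776 + 0.41*0.224
        = 0.015520 + 0.091840 = 0.107360
The terms with easy paper present sum to 0.091840, so
  P(easy paper | high score, ¬strong preparation) = 0.091840 / 0.107360 ≈ 0.855

P(easy paper | high score, ¬strong preparation) ≈ 0.855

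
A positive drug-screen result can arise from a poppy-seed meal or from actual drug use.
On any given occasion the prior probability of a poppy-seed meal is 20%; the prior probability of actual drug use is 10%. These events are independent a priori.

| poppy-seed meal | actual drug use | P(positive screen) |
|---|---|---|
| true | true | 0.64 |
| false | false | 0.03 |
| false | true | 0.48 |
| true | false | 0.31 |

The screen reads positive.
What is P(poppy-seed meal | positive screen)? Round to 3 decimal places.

By total probability over the 4 (poppy-seed meal, actual drug use) configurations:
  P(positive screen) = 0.03×0.8×0.9 + 0.48×0.8×0.1 + 0.31×0.2×0.9 + 0.64×0.2×0.1
        = 0.021600 + 0.038400 + 0.055800 + 0.012800 = 0.128600
Keeping only the poppy-seed meal-present terms gives 0.068600, so
  P(poppy-seed meal | positive screen) = 0.068600 / 0.128600 ≈ 0.533

P(poppy-seed meal | positive screen) ≈ 0.533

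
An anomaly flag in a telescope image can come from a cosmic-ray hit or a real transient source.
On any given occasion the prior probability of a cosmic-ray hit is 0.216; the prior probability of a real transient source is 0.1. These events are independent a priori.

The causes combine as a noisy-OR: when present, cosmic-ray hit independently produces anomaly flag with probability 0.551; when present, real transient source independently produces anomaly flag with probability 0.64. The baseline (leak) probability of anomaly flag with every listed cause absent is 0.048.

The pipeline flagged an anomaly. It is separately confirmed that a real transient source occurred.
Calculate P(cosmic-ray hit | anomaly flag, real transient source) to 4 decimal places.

Under noisy-OR, P(anomaly flag | causes) = 1 − (1−0.048)·∏(1−qᵢ) over the active causes.
P(anomaly flag | real transient source) = 0.65728*0.784 + 0.846119*0.216 = 0.515308 + 0.182762 = 0.698070
Of this, 0.182762 comes from 0.846119*0.216 (the cosmic-ray hit=true cases).
So P(cosmic-ray hit | anomaly flag, real transient source) = 0.182762/0.698070 ≈ 0.2618.

P(cosmic-ray hit | anomaly flag, real transient source) ≈ 0.2618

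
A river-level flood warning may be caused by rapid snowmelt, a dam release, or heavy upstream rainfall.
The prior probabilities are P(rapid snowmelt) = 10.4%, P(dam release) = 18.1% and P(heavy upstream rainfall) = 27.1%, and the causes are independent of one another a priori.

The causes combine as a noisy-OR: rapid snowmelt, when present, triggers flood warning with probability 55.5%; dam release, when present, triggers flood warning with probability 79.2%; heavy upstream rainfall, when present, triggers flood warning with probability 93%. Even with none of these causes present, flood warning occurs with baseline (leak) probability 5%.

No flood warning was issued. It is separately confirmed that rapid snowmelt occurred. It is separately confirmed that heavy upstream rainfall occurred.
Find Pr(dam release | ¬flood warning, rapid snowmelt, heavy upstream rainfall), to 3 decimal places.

Pr(dam release | ¬flood warning, rapid snowmelt, heavy upstream rainfall) ≈ 0.044

Under noisy-OR, P(flood warning | causes) = 1 − (1−0.05)·∏(1−qᵢ) over the active causes.
P(¬flood warning | rapid snowmelt, heavy upstream rainfall) = 0.029593·0.819 + 0.006155·0.181 = 0.024237 + 0.001114 = 0.025351
Restricting to configurations with dam release present: 0.006155·0.181 = 0.001114.
Hence the posterior is 0.001114/0.025351 ≈ 0.044.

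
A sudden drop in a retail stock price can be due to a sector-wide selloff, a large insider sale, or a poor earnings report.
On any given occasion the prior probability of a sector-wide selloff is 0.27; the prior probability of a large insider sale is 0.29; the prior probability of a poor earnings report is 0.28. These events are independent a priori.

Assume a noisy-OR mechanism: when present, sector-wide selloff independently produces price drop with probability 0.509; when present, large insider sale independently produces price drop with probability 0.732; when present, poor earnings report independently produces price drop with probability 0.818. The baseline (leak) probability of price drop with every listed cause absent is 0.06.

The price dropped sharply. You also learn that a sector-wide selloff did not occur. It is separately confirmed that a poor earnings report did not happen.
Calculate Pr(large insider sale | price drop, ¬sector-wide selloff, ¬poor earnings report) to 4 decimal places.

Pr(large insider sale | price drop, ¬sector-wide selloff, ¬poor earnings report) ≈ 0.8359

Under noisy-OR, P(price drop | causes) = 1 − (1−0.06)·∏(1−qᵢ) over the active causes.
Enumerate both values of large insider sale and weight by the priors:
  P(price drop | ¬sector-wide selloff, ¬poor earnings report) = 0.06*0.71 + 0.74808*0.29
        = 0.042600 + 0.216943 = 0.259543
Keeping only the large insider sale-present terms gives 0.216943, so
  P(large insider sale | price drop, ¬sector-wide selloff, ¬poor earnings report) = 0.216943 / 0.259543 ≈ 0.8359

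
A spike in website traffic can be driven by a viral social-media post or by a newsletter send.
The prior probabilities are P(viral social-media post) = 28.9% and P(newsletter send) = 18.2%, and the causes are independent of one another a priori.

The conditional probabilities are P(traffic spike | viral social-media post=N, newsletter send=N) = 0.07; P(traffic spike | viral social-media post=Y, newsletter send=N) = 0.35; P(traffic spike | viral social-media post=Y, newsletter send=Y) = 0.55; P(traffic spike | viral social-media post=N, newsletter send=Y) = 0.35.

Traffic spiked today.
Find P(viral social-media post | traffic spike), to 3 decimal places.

P(viral social-media post | traffic spike) ≈ 0.565

Numerator (weight on configurations with viral social-media post): 0.082741 + 0.028929 = 0.111670
Denominator P(traffic spike): 0.07·0.711·0.818 + 0.35·0.711·0.182 + 0.35·0.289·0.818 + 0.55·0.289·0.182 = 0.197673
P(viral social-media post | traffic spike) = 0.111670/0.197673 ≈ 0.565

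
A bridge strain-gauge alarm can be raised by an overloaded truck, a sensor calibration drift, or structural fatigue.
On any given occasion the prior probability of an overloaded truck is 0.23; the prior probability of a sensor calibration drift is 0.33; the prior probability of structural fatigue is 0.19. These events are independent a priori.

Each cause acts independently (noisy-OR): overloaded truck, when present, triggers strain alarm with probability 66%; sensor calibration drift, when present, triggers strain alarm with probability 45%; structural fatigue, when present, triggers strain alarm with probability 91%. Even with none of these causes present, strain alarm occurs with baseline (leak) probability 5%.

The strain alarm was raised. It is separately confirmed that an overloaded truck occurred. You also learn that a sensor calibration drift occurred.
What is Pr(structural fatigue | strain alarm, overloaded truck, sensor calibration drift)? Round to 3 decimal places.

Under noisy-OR, P(strain alarm | causes) = 1 − (1−0.05)·∏(1−qᵢ) over the active causes.
Weight on structural fatigue=true, given the evidence: 0.984012×0.19 = 0.186962
The normalizing constant is 0.82235×0.81 + 0.984012×0.19 = 0.853066
Posterior = 0.186962 / 0.853066 ≈ 0.219

Pr(structural fatigue | strain alarm, overloaded truck, sensor calibration drift) ≈ 0.219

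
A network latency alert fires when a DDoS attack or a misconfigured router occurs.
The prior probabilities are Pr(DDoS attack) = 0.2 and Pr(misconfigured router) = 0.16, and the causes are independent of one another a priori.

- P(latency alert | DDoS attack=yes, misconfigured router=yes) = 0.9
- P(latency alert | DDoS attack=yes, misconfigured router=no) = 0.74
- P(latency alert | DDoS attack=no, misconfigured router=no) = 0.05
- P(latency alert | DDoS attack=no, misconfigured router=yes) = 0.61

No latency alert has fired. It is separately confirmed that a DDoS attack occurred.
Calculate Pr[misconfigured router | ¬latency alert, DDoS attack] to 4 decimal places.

Pr[misconfigured router | ¬latency alert, DDoS attack] ≈ 0.0683

For the numerator, keep only misconfigured router=true terms: 0.1·0.16 = 0.016000
Denominator P(¬latency alert | DDoS attack): 0.26·0.84 + 0.1·0.16 = 0.234400
Posterior = 0.016000 / 0.234400 ≈ 0.0683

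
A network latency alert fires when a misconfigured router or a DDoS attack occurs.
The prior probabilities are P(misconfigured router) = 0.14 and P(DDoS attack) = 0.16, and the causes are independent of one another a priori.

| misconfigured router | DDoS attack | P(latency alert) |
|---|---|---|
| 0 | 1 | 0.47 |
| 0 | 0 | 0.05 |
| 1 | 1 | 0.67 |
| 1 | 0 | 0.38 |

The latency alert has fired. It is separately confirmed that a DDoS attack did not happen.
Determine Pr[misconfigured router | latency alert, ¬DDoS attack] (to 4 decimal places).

Weight on misconfigured router=true, given the evidence: 0.38·0.14 = 0.053200
Normalizer over all consistent configurations: 0.05·0.86 + 0.38·0.14 = 0.096200
P(misconfigured router | latency alert, ¬DDoS attack) = 0.053200/0.096200 ≈ 0.5530

Pr[misconfigured router | latency alert, ¬DDoS attack] ≈ 0.5530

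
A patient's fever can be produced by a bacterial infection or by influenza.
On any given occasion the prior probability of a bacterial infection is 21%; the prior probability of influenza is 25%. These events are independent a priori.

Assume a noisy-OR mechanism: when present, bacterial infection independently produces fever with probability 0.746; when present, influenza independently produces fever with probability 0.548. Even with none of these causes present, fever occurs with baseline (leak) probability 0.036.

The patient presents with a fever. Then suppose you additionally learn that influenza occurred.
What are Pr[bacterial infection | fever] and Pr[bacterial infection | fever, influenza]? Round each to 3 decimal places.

Pr[bacterial infection | fever] ≈ 0.555; Pr[bacterial infection | fever, influenza] ≈ 0.295

Under noisy-OR, P(fever | causes) = 1 − (1−0.036)·∏(1−qᵢ) over the active causes.
Sum P(fever|·) weighted by the priors over the 4 (bacterial infection, influenza) configurations:
  P(fever) = 0.036*0.79*0.75 + 0.564272*0.79*0.25 + 0.755144*0.21*0.75 + 0.889325*0.21*0.25
        = 0.021330 + 0.111444 + 0.118935 + 0.046690 = 0.298399
Configurations with bacterial infection contribute 0.165625, so
  P(bacterial infection | fever) = 0.165625 / 0.298399 ≈ 0.555

With the extra evidence:
Enumerate both values of bacterial infection and weight by the priors:
  P(fever | influenza) = 0.564272*0.79 + 0.889325*0.21
        = 0.445775 + 0.186758 = 0.632533
Keeping only the bacterial infection-present terms gives 0.186758, so
  P(bacterial infection | fever, influenza) = 0.186758 / 0.632533 ≈ 0.295
Conditioning on influenza lowers the posterior on bacterial infection: the classic explaining-away effect in a common-effect structure.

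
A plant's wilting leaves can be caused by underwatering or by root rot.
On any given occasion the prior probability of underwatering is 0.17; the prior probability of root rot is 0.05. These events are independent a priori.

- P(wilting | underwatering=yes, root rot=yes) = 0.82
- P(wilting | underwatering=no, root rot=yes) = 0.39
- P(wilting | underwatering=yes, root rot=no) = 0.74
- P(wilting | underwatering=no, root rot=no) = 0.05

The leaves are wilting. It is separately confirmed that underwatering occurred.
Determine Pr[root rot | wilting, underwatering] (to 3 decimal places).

For the numerator, keep only root rot=true terms: 0.82·0.05 = 0.041000
The normalizing constant is 0.74·0.95 + 0.82·0.05 = 0.744000
Posterior = 0.041000 / 0.744000 ≈ 0.055

Pr[root rot | wilting, underwatering] ≈ 0.055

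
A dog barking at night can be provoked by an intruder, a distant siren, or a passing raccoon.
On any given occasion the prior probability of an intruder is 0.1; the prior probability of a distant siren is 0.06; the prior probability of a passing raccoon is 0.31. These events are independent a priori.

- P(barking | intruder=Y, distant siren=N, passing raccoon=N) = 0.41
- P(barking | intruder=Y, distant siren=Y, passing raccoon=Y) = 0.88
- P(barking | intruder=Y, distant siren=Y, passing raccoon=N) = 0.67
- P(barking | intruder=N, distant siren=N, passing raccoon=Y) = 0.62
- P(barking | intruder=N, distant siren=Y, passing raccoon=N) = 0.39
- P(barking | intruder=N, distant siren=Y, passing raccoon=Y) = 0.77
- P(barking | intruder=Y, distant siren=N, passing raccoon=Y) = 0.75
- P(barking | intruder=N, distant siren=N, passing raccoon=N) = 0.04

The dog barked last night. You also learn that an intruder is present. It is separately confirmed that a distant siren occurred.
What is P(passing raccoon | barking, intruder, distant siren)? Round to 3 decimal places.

Enumerate both values of passing raccoon and weight by the priors:
  P(barking | intruder, distant siren) = 0.67·0.69 + 0.88·0.31
        = 0.462300 + 0.272800 = 0.735100
Configurations with passing raccoon contribute 0.272800, so
  P(passing raccoon | barking, intruder, distant siren) = 0.272800 / 0.735100 ≈ 0.371

P(passing raccoon | barking, intruder, distant siren) ≈ 0.371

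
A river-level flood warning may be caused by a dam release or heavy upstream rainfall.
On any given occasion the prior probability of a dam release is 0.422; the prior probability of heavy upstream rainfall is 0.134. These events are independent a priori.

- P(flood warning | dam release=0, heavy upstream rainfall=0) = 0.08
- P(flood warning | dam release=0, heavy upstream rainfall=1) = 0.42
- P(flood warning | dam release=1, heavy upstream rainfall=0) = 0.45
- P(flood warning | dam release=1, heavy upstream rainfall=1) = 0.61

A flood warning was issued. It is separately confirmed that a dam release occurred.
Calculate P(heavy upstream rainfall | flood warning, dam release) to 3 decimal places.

Sum P(flood warning|·) weighted by the priors over both values of heavy upstream rainfall:
  P(flood warning | dam release) = 0.45·0.866 + 0.61·0.134
        = 0.389700 + 0.081740 = 0.471440
Configurations with heavy upstream rainfall contribute 0.081740, so
  P(heavy upstream rainfall | flood warning, dam release) = 0.081740 / 0.471440 ≈ 0.173

P(heavy upstream rainfall | flood warning, dam release) ≈ 0.173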